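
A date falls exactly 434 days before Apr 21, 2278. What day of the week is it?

Sunday

Apr 21, 2278 is a Sunday.
434 mod 7 = 0, so 434 days before a Sunday is Sunday − 0 = Sunday.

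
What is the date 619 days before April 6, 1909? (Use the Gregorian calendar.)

−365 (one year) → Apr 6, 1908 (254 left).
−6 → Mar 31, 1908 (end of Mar, 31 days; 248 left).
−31 → Feb 29, 1908 (end of Feb, 29 days; 217 left).
−29 → Jan 31, 1908 (end of Jan, 31 days; 188 left).
−31 → Dec 31, 1907 (end of Dec, 31 days; 157 left).
−31 → Nov 30, 1907 (end of Nov, 30 days; 126 left).
−30 → Oct 31, 1907 (end of Oct, 31 days; 96 left).
−31 → Sep 30, 1907 (end of Sep, 30 days; 65 left).
−30 → Aug 31, 1907 (end of Aug, 31 days; 35 left).
−31 → Jul 31, 1907 (end of Jul, 31 days; 4 left).
−4 → Jul 27, 1907.

July 27, 1907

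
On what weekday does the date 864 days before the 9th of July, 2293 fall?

Thursday

First find the weekday of Jul 9, 2293. Doomsday rule: the anchor day for the 2200s is Friday. For year 93: 93÷12 = 7 r 9, and 9÷4 = 2, so 7+9+2 = 18.
Friday + 18 ≡ Tuesday — that's 2293's doomsday.
In July the doomsday date is Jul 11.
Jul 9 is 2 days before Jul 11; 2 mod 7 = 2, so Tuesday − 2 = Sunday.
864 mod 7 = 3, so 864 days before a Sunday is Sunday − 3 = Thursday.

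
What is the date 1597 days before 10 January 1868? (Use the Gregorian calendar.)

−365 (one year) → Jan 10, 1867 (1232 left).
−365 (one year) → Jan 10, 1866 (867 left).
−365 (one year) → Jan 10, 1865 (502 left).
−366 (one year; includes Feb 29, 1864) → Jan 10, 1864 (136 left).
−10 → Dec 31, 1863 (end of Dec, 31 days; 126 left).
−31 → Nov 30, 1863 (end of Nov, 30 days; 95 left).
−30 → Oct 31, 1863 (end of Oct, 31 days; 65 left).
−31 → Sep 30, 1863 (end of Sep, 30 days; 34 left).
−30 → Aug 31, 1863 (end of Aug, 31 days; 4 left).
−4 → Aug 27, 1863.

August 27, 1863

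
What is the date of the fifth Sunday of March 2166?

March 30, 2166

March 1, 2166 is a Saturday.
The first Sunday is therefore March 2 (1 days later).
The fifth Sunday is 2 + 4×7 = March 30.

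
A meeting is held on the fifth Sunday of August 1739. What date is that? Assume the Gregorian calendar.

August 30, 1739

August 1, 1739 is a Saturday.
The first Sunday is therefore August 2 (1 days later).
The fifth Sunday is 2 + 4×7 = August 30.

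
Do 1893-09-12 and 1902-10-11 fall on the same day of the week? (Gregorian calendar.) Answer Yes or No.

No

From Sep 12, 1893 to Oct 11, 1902 is 3315 days.
3315 mod 7 = 4, so they are different weekdays.
(Sep 12, 1893 is a Tuesday; Oct 11, 1902 is a Saturday.)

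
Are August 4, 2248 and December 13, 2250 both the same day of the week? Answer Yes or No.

From Aug 4, 2248 to Dec 13, 2250 is 861 days.
861 mod 7 = 0, so they are the same weekday.
(Aug 4, 2248 is a Friday; Dec 13, 2250 is a Friday.)

Yes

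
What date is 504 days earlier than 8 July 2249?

February 20, 2248

−365 (one year) → Jul 8, 2248 (139 left).
−8 → Jun 30, 2248 (end of Jun, 30 days; 131 left).
−30 → May 31, 2248 (end of May, 31 days; 101 left).
−31 → Apr 30, 2248 (end of Apr, 30 days; 70 left).
−30 → Mar 31, 2248 (end of Mar, 31 days; 40 left).
−31 → Feb 29, 2248 (end of Feb, 29 days; 9 left).
−9 → Feb 20, 2248.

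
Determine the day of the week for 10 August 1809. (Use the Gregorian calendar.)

Doomsday rule: the anchor day for the 1800s is Friday. For year 09: 9÷12 = 0 r 9, and 9÷4 = 2, so 0+9+2 = 11.
Friday + 11 ≡ Tuesday — that's 1809's doomsday.
In August the doomsday date is Aug 8.
Aug 10 is 2 days after Aug 8; 2 mod 7 = 2, so Tuesday + 2 = Thursday.

Thursday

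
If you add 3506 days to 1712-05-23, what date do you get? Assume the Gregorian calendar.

+365 (one year) → May 23, 1713 (3141 left).
+365 (one year) → May 23, 1714 (2776 left).
+365 (one year) → May 23, 1715 (2411 left).
+366 (one year; includes Feb 29, 1716) → May 23, 1716 (2045 left).
+365 (one year) → May 23, 1717 (1680 left).
+365 (one year) → May 23, 1718 (1315 left).
+365 (one year) → May 23, 1719 (950 left).
+366 (one year; includes Feb 29, 1720) → May 23, 1720 (584 left).
+365 (one year) → May 23, 1721 (219 left).
May has 31 days: +9 → Jun 1, 1721 (210 left).
Jun has 30 days: +30 → Jul 1, 1721 (180 left).
Jul has 31 days: +31 → Aug 1, 1721 (149 left).
Aug has 31 days: +31 → Sep 1, 1721 (118 left).
Sep has 30 days: +30 → Oct 1, 1721 (88 left).
Oct has 31 days: +31 → Nov 1, 1721 (57 left).
Nov has 30 days: +30 → Dec 1, 1721 (27 left).
+27 → Dec 28, 1721.

December 28, 1721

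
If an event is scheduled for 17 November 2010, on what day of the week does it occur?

Doomsday rule: the anchor day for the 2000s is Tuesday. For year 10: 10÷12 = 0 r 10, and 10÷4 = 2, so 0+10+2 = 12.
Tuesday + 12 ≡ Sunday — that's 2010's doomsday.
In November the doomsday date is Nov 7.
Nov 17 is 10 days after Nov 7; 10 mod 7 = 3, so Sunday + 3 = Wednesday.

Wednesday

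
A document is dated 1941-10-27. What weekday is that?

Monday

Doomsday rule: the anchor day for the 1900s is Wednesday. For year 41: 41÷12 = 3 r 5, and 5÷4 = 1, so 3+5+1 = 9.
Wednesday + 9 ≡ Friday — that's 1941's doomsday.
In October the doomsday date is Oct 10.
Oct 27 is 17 days after Oct 10; 17 mod 7 = 3, so Friday + 3 = Monday.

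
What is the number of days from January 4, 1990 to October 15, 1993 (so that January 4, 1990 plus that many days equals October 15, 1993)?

1380

Jan 4, 1990 → Jan 4, 1991: 365 days.
Jan 4, 1991 → Jan 4, 1992: 365 days.
Jan 4, 1992 → Jan 4, 1993: 366 days (Feb 29, 1992 is in that span).
Jan 4, 1993 → Feb 4, 1993: 31 days (January has 31).
Feb 4, 1993 → Mar 4, 1993: 28 days (February has 28).
Mar 4, 1993 → Apr 4, 1993: 31 days (March has 31).
Apr 4, 1993 → May 4, 1993: 30 days (April has 30).
May 4, 1993 → Jun 4, 1993: 31 days (May has 31).
Jun 4, 1993 → Jul 4, 1993: 30 days (June has 30).
Jul 4, 1993 → Aug 4, 1993: 31 days (July has 31).
Aug 4, 1993 → Sep 4, 1993: 31 days (August has 31).
Sep 4, 1993 → Oct 4, 1993: 30 days (September has 30).
Oct 4, 1993 → Oct 15, 1993: 11 days.
Total: 1380 days.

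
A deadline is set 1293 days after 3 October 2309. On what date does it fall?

April 18, 2313

+365 (one year) → Oct 3, 2310 (928 left).
+365 (one year) → Oct 3, 2311 (563 left).
+366 (one year; includes Feb 29, 2312) → Oct 3, 2312 (197 left).
Oct has 31 days: +29 → Nov 1, 2312 (168 left).
Nov has 30 days: +30 → Dec 1, 2312 (138 left).
Dec has 31 days: +31 → Jan 1, 2313 (107 left).
Jan has 31 days: +31 → Feb 1, 2313 (76 left).
Feb has 28 days: +28 → Mar 1, 2313 (48 left).
Mar has 31 days: +31 → Apr 1, 2313 (17 left).
+17 → Apr 18, 2313.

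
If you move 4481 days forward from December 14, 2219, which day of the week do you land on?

Wednesday

First find the weekday of Dec 14, 2219. Doomsday rule: the anchor day for the 2200s is Friday. For year 19: 19÷12 = 1 r 7, and 7÷4 = 1, so 1+7+1 = 9.
Friday + 9 ≡ Sunday — that's 2219's doomsday.
In December the doomsday date is Dec 12.
Dec 14 is 2 days after Dec 12; 2 mod 7 = 2, so Sunday + 2 = Tuesday.
4481 mod 7 = 1, so 4481 days after a Tuesday is Tuesday + 1 = Wednesday.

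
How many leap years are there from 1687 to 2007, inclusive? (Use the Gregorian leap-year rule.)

77

Multiples of 4 in [1687,2007]: 80.
Of those, multiples of 100: 4 (not leap unless ÷400).
Multiples of 400: 1.
Leap years = 80 − 4 + 1 = 77.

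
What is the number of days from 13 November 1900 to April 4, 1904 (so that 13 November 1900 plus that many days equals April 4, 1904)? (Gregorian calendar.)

Nov 13, 1900 → Nov 13, 1901: 365 days.
Nov 13, 1901 → Nov 13, 1902: 365 days.
Nov 13, 1902 → Nov 13, 1903: 365 days.
Nov 13, 1903 → Dec 13, 1903: 30 days (November has 30).
Dec 13, 1903 → Jan 13, 1904: 31 days (December has 31).
Jan 13, 1904 → Feb 13, 1904: 31 days (January has 31).
Feb 13, 1904 → Mar 13, 1904: 29 days (February has 29).
Mar 13, 1904 → Apr 4, 1904: 22 days.
Total: 1238 days.

1238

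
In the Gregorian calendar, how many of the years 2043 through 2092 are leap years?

13

Multiples of 4 in [2043,2092]: 13.
Of those, multiples of 100: 0 (not leap unless ÷400).
Multiples of 400: 0.
Leap years = 13 − 0 + 0 = 13.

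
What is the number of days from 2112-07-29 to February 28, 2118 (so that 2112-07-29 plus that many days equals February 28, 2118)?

2040

Jul 29, 2112 → Jul 29, 2113: 365 days.
Jul 29, 2113 → Jul 29, 2114: 365 days.
Jul 29, 2114 → Jul 29, 2115: 365 days.
Jul 29, 2115 → Jul 29, 2116: 366 days (Feb 29, 2116 is in that span).
Jul 29, 2116 → Jul 29, 2117: 365 days.
Jul 29, 2117 → Aug 29, 2117: 31 days (July has 31).
Aug 29, 2117 → Sep 29, 2117: 31 days (August has 31).
Sep 29, 2117 → Oct 29, 2117: 30 days (September has 30).
Oct 29, 2117 → Nov 29, 2117: 31 days (October has 31).
Nov 29, 2117 → Dec 29, 2117: 30 days (November has 30).
Dec 29, 2117 → Jan 29, 2118: 31 days (December has 31).
Jan 29, 2118 → Feb 28, 2118: 30 days.
Total: 2040 days.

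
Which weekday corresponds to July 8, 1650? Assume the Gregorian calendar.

Doomsday rule: the anchor day for the 1600s is Tuesday. For year 50: 50÷12 = 4 r 2, and 2÷4 = 0, so 4+2+0 = 6.
Tuesday + 6 ≡ Monday — that's 1650's doomsday.
In July the doomsday date is Jul 11.
Jul 8 is 3 days before Jul 11; 3 mod 7 = 3, so Monday − 3 = Friday.

Friday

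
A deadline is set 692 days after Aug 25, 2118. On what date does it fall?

July 17, 2120

+365 (one year) → Aug 25, 2119 (327 left).
Aug has 31 days: +7 → Sep 1, 2119 (320 left).
Sep has 30 days: +30 → Oct 1, 2119 (290 left).
Oct has 31 days: +31 → Nov 1, 2119 (259 left).
Nov has 30 days: +30 → Dec 1, 2119 (229 left).
Dec has 31 days: +31 → Jan 1, 2120 (198 left).
Jan has 31 days: +31 → Feb 1, 2120 (167 left).
Feb has 29 days: +29 → Mar 1, 2120 (138 left).
Mar has 31 days: +31 → Apr 1, 2120 (107 left).
Apr has 30 days: +30 → May 1, 2120 (77 left).
May has 31 days: +31 → Jun 1, 2120 (46 left).
Jun has 30 days: +30 → Jul 1, 2120 (16 left).
+16 → Jul 17, 2120.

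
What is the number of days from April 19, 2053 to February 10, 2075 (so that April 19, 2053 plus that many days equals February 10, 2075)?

Apr 19, 2053 → Apr 19, 2054: 365 days.
Apr 19, 2054 → Apr 19, 2055: 365 days.
Apr 19, 2055 → Apr 19, 2056: 366 days (Feb 29, 2056 is in that span).
Apr 19, 2056 → Apr 19, 2057: 365 days.
Apr 19, 2057 → Apr 19, 2058: 365 days.
Apr 19, 2058 → Apr 19, 2059: 365 days.
Apr 19, 2059 → Apr 19, 2060: 366 days (Feb 29, 2060 is in that span).
Apr 19, 2060 → Apr 19, 2061: 365 days.
Apr 19, 2061 → Apr 19, 2062: 365 days.
Apr 19, 2062 → Apr 19, 2063: 365 days.
Apr 19, 2063 → Apr 19, 2064: 366 days (Feb 29, 2064 is in that span).
Apr 19, 2064 → Apr 19, 2065: 365 days.
Apr 19, 2065 → Apr 19, 2066: 365 days.
Apr 19, 2066 → Apr 19, 2067: 365 days.
Apr 19, 2067 → Apr 19, 2068: 366 days (Feb 29, 2068 is in that span).
Apr 19, 2068 → Apr 19, 2069: 365 days.
Apr 19, 2069 → Apr 19, 2070: 365 days.
Apr 19, 2070 → Apr 19, 2071: 365 days.
Apr 19, 2071 → Apr 19, 2072: 366 days (Feb 29, 2072 is in that span).
Apr 19, 2072 → Apr 19, 2073: 365 days.
Apr 19, 2073 → Apr 19, 2074: 365 days.
Apr 19, 2074 → May 19, 2074: 30 days (April has 30).
May 19, 2074 → Jun 19, 2074: 31 days (May has 31).
Jun 19, 2074 → Jul 19, 2074: 30 days (June has 30).
Jul 19, 2074 → Aug 19, 2074: 31 days (July has 31).
Aug 19, 2074 → Sep 19, 2074: 31 days (August has 31).
Sep 19, 2074 → Oct 19, 2074: 30 days (September has 30).
Oct 19, 2074 → Nov 19, 2074: 31 days (October has 31).
Nov 19, 2074 → Dec 19, 2074: 30 days (November has 30).
Dec 19, 2074 → Jan 19, 2075: 31 days (December has 31).
Jan 19, 2075 → Feb 10, 2075: 22 days.
Total: 7967 days.

7967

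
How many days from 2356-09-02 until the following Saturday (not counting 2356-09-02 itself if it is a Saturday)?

6

Sep 2, 2356 is a Sunday.
From Sunday to the next Saturday is 6 days.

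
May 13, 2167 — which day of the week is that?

Doomsday rule: the anchor day for the 2100s is Sunday. For year 67: 67÷12 = 5 r 7, and 7÷4 = 1, so 5+7+1 = 13.
Sunday + 13 ≡ Saturday — that's 2167's doomsday.
In May the doomsday date is May 9.
May 13 is 4 days after May 9; 4 mod 7 = 4, so Saturday + 4 = Wednesday.

Wednesday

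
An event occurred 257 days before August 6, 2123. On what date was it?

November 22, 2122

−6 → Jul 31, 2123 (end of Jul, 31 days; 251 left).
−31 → Jun 30, 2123 (end of Jun, 30 days; 220 left).
−30 → May 31, 2123 (end of May, 31 days; 190 left).
−31 → Apr 30, 2123 (end of Apr, 30 days; 159 left).
−30 → Mar 31, 2123 (end of Mar, 31 days; 129 left).
−31 → Feb 28, 2123 (end of Feb, 28 days; 98 left).
−28 → Jan 31, 2123 (end of Jan, 31 days; 70 left).
−31 → Dec 31, 2122 (end of Dec, 31 days; 39 left).
−31 → Nov 30, 2122 (end of Nov, 30 days; 8 left).
−8 → Nov 22, 2122.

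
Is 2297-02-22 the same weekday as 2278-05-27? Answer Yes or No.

From May 27, 2278 to Feb 22, 2297 is 6846 days.
6846 mod 7 = 0, so they are the same weekday.
(May 27, 2278 is a Monday; Feb 22, 2297 is a Monday.)

Yes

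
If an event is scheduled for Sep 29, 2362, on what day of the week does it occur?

Doomsday rule: the anchor day for the 2300s is Wednesday. For year 62: 62÷12 = 5 r 2, and 2÷4 = 0, so 5+2+0 = 7.
Wednesday + 7 ≡ Wednesday — that's 2362's doomsday.
In September the doomsday date is Sep 5.
Sep 29 is 24 days after Sep 5; 24 mod 7 = 3, so Wednesday + 3 = Saturday.

Saturday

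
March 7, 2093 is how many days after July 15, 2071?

Jul 15, 2071 → Jul 15, 2072: 366 days (Feb 29, 2072 is in that span).
Jul 15, 2072 → Jul 15, 2073: 365 days.
Jul 15, 2073 → Jul 15, 2074: 365 days.
Jul 15, 2074 → Jul 15, 2075: 365 days.
Jul 15, 2075 → Jul 15, 2076: 366 days (Feb 29, 2076 is in that span).
Jul 15, 2076 → Jul 15, 2077: 365 days.
Jul 15, 2077 → Jul 15, 2078: 365 days.
Jul 15, 2078 → Jul 15, 2079: 365 days.
Jul 15, 2079 → Jul 15, 2080: 366 days (Feb 29, 2080 is in that span).
Jul 15, 2080 → Jul 15, 2081: 365 days.
Jul 15, 2081 → Jul 15, 2082: 365 days.
Jul 15, 2082 → Jul 15, 2083: 365 days.
Jul 15, 2083 → Jul 15, 2084: 366 days (Feb 29, 2084 is in that span).
Jul 15, 2084 → Jul 15, 2085: 365 days.
Jul 15, 2085 → Jul 15, 2086: 365 days.
Jul 15, 2086 → Jul 15, 2087: 365 days.
Jul 15, 2087 → Jul 15, 2088: 366 days (Feb 29, 2088 is in that span).
Jul 15, 2088 → Jul 15, 2089: 365 days.
Jul 15, 2089 → Jul 15, 2090: 365 days.
Jul 15, 2090 → Jul 15, 2091: 365 days.
Jul 15, 2091 → Jul 15, 2092: 366 days (Feb 29, 2092 is in that span).
Jul 15, 2092 → Aug 15, 2092: 31 days (July has 31).
Aug 15, 2092 → Sep 15, 2092: 31 days (August has 31).
Sep 15, 2092 → Oct 15, 2092: 30 days (September has 30).
Oct 15, 2092 → Nov 15, 2092: 31 days (October has 31).
Nov 15, 2092 → Dec 15, 2092: 30 days (November has 30).
Dec 15, 2092 → Jan 15, 2093: 31 days (December has 31).
Jan 15, 2093 → Feb 15, 2093: 31 days (January has 31).
Feb 15, 2093 → Mar 7, 2093: 20 days.
Total: 7906 days.

7906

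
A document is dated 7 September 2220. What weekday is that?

Doomsday rule: the anchor day for the 2200s is Friday. For year 20: 20÷12 = 1 r 8, and 8÷4 = 2, so 1+8+2 = 11.
Friday + 11 ≡ Tuesday — that's 2220's doomsday.
In September the doomsday date is Sep 5.
Sep 7 is 2 days after Sep 5; 2 mod 7 = 2, so Tuesday + 2 = Thursday.

Thursday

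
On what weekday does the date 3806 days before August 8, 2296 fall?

Monday

Aug 8, 2296 is a Saturday.
3806 mod 7 = 5, so 3806 days before a Saturday is Saturday − 5 = Monday.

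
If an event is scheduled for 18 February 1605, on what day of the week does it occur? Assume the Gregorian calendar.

Doomsday rule: the anchor day for the 1600s is Tuesday. For year 05: 5÷12 = 0 r 5, and 5÷4 = 1, so 0+5+1 = 6.
Tuesday + 6 ≡ Monday — that's 1605's doomsday.
In February the doomsday date is Feb 28 (1605 is not a leap year).
Feb 18 is 10 days before Feb 28; 10 mod 7 = 3, so Monday − 3 = Friday.

Friday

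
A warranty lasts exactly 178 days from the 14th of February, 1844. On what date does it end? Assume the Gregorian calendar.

Feb has 29 days: +16 → Mar 1, 1844 (162 left).
Mar has 31 days: +31 → Apr 1, 1844 (131 left).
Apr has 30 days: +30 → May 1, 1844 (101 left).
May has 31 days: +31 → Jun 1, 1844 (70 left).
Jun has 30 days: +30 → Jul 1, 1844 (40 left).
Jul has 31 days: +31 → Aug 1, 1844 (9 left).
+9 → Aug 10, 1844.

August 10, 1844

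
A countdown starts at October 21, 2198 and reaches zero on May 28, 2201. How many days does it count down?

Oct 21, 2198 → Oct 21, 2199: 365 days.
Oct 21, 2199 → Oct 21, 2200: 365 days.
Oct 21, 2200 → Nov 21, 2200: 31 days (October has 31).
Nov 21, 2200 → Dec 21, 2200: 30 days (November has 30).
Dec 21, 2200 → Jan 21, 2201: 31 days (December has 31).
Jan 21, 2201 → Feb 21, 2201: 31 days (January has 31).
Feb 21, 2201 → Mar 21, 2201: 28 days (February has 28).
Mar 21, 2201 → Apr 21, 2201: 31 days (March has 31).
Apr 21, 2201 → May 21, 2201: 30 days (April has 30).
May 21, 2201 → May 28, 2201: 7 days.
Total: 949 days.

949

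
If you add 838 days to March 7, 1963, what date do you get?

June 22, 1965

+366 (one year; includes Feb 29, 1964) → Mar 7, 1964 (472 left).
+365 (one year) → Mar 7, 1965 (107 left).
Mar has 31 days: +25 → Apr 1, 1965 (82 left).
Apr has 30 days: +30 → May 1, 1965 (52 left).
May has 31 days: +31 → Jun 1, 1965 (21 left).
+21 → Jun 22, 1965.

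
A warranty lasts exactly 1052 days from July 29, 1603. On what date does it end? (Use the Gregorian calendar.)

+366 (one year; includes Feb 29, 1604) → Jul 29, 1604 (686 left).
+365 (one year) → Jul 29, 1605 (321 left).
Jul has 31 days: +3 → Aug 1, 1605 (318 left).
Aug has 31 days: +31 → Sep 1, 1605 (287 left).
Sep has 30 days: +30 → Oct 1, 1605 (257 left).
Oct has 31 days: +31 → Nov 1, 1605 (226 left).
Nov has 30 days: +30 → Dec 1, 1605 (196 left).
Dec has 31 days: +31 → Jan 1, 1606 (165 left).
Jan has 31 days: +31 → Feb 1, 1606 (134 left).
Feb has 28 days: +28 → Mar 1, 1606 (106 left).
Mar has 31 days: +31 → Apr 1, 1606 (75 left).
Apr has 30 days: +30 → May 1, 1606 (45 left).
May has 31 days: +31 → Jun 1, 1606 (14 left).
+14 → Jun 15, 1606.

June 15, 1606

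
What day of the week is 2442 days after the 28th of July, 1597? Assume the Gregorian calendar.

Sunday

First find the weekday of Jul 28, 1597. Doomsday rule: the anchor day for the 1500s is Wednesday. For year 97: 97÷12 = 8 r 1, and 1÷4 = 0, so 8+1+0 = 9.
Wednesday + 9 ≡ Friday — that's 1597's doomsday.
In July the doomsday date is Jul 11.
Jul 28 is 17 days after Jul 11; 17 mod 7 = 3, so Friday + 3 = Monday.
2442 mod 7 = 6, so 2442 days after a Monday is Monday + 6 = Sunday.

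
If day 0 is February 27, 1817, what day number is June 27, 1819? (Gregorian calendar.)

Feb 27, 1817 → Feb 27, 1818: 365 days.
Feb 27, 1818 → Feb 27, 1819: 365 days.
Feb 27, 1819 → Mar 27, 1819: 28 days (February has 28).
Mar 27, 1819 → Apr 27, 1819: 31 days (March has 31).
Apr 27, 1819 → May 27, 1819: 30 days (April has 30).
May 27, 1819 → Jun 27, 1819: 31 days.
Total: 850 days.

850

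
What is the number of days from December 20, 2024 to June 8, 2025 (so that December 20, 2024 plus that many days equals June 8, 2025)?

170

Dec 20, 2024 → Jan 20, 2025: 31 days (December has 31).
Jan 20, 2025 → Feb 20, 2025: 31 days (January has 31).
Feb 20, 2025 → Mar 20, 2025: 28 days (February has 28).
Mar 20, 2025 → Apr 20, 2025: 31 days (March has 31).
Apr 20, 2025 → May 20, 2025: 30 days (April has 30).
May 20, 2025 → Jun 8, 2025: 19 days.
Total: 170 days.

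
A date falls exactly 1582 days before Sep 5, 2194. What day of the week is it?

Sep 5, 2194 is a Friday.
1582 mod 7 = 0, so 1582 days before a Friday is Friday − 0 = Friday.

Friday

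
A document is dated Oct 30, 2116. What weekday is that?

Doomsday rule: the anchor day for the 2100s is Sunday. For year 16: 16÷12 = 1 r 4, and 4÷4 = 1, so 1+4+1 = 6.
Sunday + 6 ≡ Saturday — that's 2116's doomsday.
In October the doomsday date is Oct 10.
Oct 30 is 20 days after Oct 10; 20 mod 7 = 6, so Saturday + 6 = Friday.

Friday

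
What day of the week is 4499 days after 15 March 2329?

First find the weekday of Mar 15, 2329. Doomsday rule: the anchor day for the 2300s is Wednesday. For year 29: 29÷12 = 2 r 5, and 5÷4 = 1, so 2+5+1 = 8.
Wednesday + 8 ≡ Thursday — that's 2329's doomsday.
In March the doomsday date is Mar 14.
Mar 15 is 1 day after Mar 14; 1 mod 7 = 1, so Thursday + 1 = Friday.
4499 mod 7 = 5, so 4499 days after a Friday is Friday + 5 = Wednesday.

Wednesday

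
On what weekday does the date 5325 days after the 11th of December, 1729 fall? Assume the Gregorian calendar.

Friday

First find the weekday of Dec 11, 1729. Doomsday rule: the anchor day for the 1700s is Sunday. For year 29: 29÷12 = 2 r 5, and 5÷4 = 1, so 2+5+1 = 8.
Sunday + 8 ≡ Monday — that's 1729's doomsday.
In December the doomsday date is Dec 12.
Dec 11 is 1 day before Dec 12; 1 mod 7 = 1, so Monday − 1 = Sunday.
5325 mod 7 = 5, so 5325 days after a Sunday is Sunday + 5 = Friday.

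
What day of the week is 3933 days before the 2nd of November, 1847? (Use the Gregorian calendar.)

Wednesday

Nov 2, 1847 is a Tuesday.
3933 mod 7 = 6, so 3933 days before a Tuesday is Tuesday − 6 = Wednesday.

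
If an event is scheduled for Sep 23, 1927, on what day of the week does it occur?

Doomsday rule: the anchor day for the 1900s is Wednesday. For year 27: 27÷12 = 2 r 3, and 3÷4 = 0, so 2+3+0 = 5.
Wednesday + 5 ≡ Monday — that's 1927's doomsday.
In September the doomsday date is Sep 5.
Sep 23 is 18 days after Sep 5; 18 mod 7 = 4, so Monday + 4 = Friday.

Friday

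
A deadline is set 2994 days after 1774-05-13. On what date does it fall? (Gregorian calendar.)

+365 (one year) → May 13, 1775 (2629 left).
+366 (one year; includes Feb 29, 1776) → May 13, 1776 (2263 left).
+365 (one year) → May 13, 1777 (1898 left).
+365 (one year) → May 13, 1778 (1533 left).
+365 (one year) → May 13, 1779 (1168 left).
+366 (one year; includes Feb 29, 1780) → May 13, 1780 (802 left).
+365 (one year) → May 13, 1781 (437 left).
+365 (one year) → May 13, 1782 (72 left).
May has 31 days: +19 → Jun 1, 1782 (53 left).
Jun has 30 days: +30 → Jul 1, 1782 (23 left).
+23 → Jul 24, 1782.

July 24, 1782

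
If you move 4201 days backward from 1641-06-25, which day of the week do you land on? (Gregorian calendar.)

First find the weekday of Jun 25, 1641. Doomsday rule: the anchor day for the 1600s is Tuesday. For year 41: 41÷12 = 3 r 5, and 5÷4 = 1, so 3+5+1 = 9.
Tuesday + 9 ≡ Thursday — that's 1641's doomsday.
In June the doomsday date is Jun 6.
Jun 25 is 19 days after Jun 6; 19 mod 7 = 5, so Thursday + 5 = Tuesday.
4201 mod 7 = 1, so 4201 days before a Tuesday is Tuesday − 1 = Monday.

Monday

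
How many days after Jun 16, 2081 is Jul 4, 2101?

Jun 16, 2081 → Jun 16, 2082: 365 days.
Jun 16, 2082 → Jun 16, 2083: 365 days.
Jun 16, 2083 → Jun 16, 2084: 366 days (Feb 29, 2084 is in that span).
Jun 16, 2084 → Jun 16, 2085: 365 days.
Jun 16, 2085 → Jun 16, 2086: 365 days.
Jun 16, 2086 → Jun 16, 2087: 365 days.
Jun 16, 2087 → Jun 16, 2088: 366 days (Feb 29, 2088 is in that span).
Jun 16, 2088 → Jun 16, 2089: 365 days.
Jun 16, 2089 → Jun 16, 2090: 365 days.
Jun 16, 2090 → Jun 16, 2091: 365 days.
Jun 16, 2091 → Jun 16, 2092: 366 days (Feb 29, 2092 is in that span).
Jun 16, 2092 → Jun 16, 2093: 365 days.
Jun 16, 2093 → Jun 16, 2094: 365 days.
Jun 16, 2094 → Jun 16, 2095: 365 days.
Jun 16, 2095 → Jun 16, 2096: 366 days (Feb 29, 2096 is in that span).
Jun 16, 2096 → Jun 16, 2097: 365 days.
Jun 16, 2097 → Jun 16, 2098: 365 days.
Jun 16, 2098 → Jun 16, 2099: 365 days.
Jun 16, 2099 → Jun 16, 2100: 365 days.
Jun 16, 2100 → Jul 16, 2100: 30 days (June has 30).
Jul 16, 2100 → Aug 16, 2100: 31 days (July has 31).
Aug 16, 2100 → Sep 16, 2100: 31 days (August has 31).
Sep 16, 2100 → Oct 16, 2100: 30 days (September has 30).
Oct 16, 2100 → Nov 16, 2100: 31 days (October has 31).
Nov 16, 2100 → Dec 16, 2100: 30 days (November has 30).
Dec 16, 2100 → Jan 16, 2101: 31 days (December has 31).
Jan 16, 2101 → Feb 16, 2101: 31 days (January has 31).
Feb 16, 2101 → Mar 16, 2101: 28 days (February has 28).
Mar 16, 2101 → Apr 16, 2101: 31 days (March has 31).
Apr 16, 2101 → May 16, 2101: 30 days (April has 30).
May 16, 2101 → Jun 16, 2101: 31 days (May has 31).
Jun 16, 2101 → Jul 4, 2101: 18 days.
Total: 7322 days.

7322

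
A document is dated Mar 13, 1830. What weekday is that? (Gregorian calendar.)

Saturday

Doomsday rule: the anchor day for the 1800s is Friday. For year 30: 30÷12 = 2 r 6, and 6÷4 = 1, so 2+6+1 = 9.
Friday + 9 ≡ Sunday — that's 1830's doomsday.
In March the doomsday date is Mar 14.
Mar 13 is 1 day before Mar 14; 1 mod 7 = 1, so Sunday − 1 = Saturday.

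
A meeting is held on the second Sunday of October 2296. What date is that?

October 11, 2296

October 1, 2296 is a Thursday.
The first Sunday is therefore October 4 (3 days later).
The second Sunday is 4 + 1×7 = October 11.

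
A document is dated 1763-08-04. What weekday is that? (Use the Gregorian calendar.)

Thursday

Doomsday rule: the anchor day for the 1700s is Sunday. For year 63: 63÷12 = 5 r 3, and 3÷4 = 0, so 5+3+0 = 8.
Sunday + 8 ≡ Monday — that's 1763's doomsday.
In August the doomsday date is Aug 8.
Aug 4 is 4 days before Aug 8; 4 mod 7 = 4, so Monday − 4 = Thursday.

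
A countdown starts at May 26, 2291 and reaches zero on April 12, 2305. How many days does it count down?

May 26, 2291 → May 26, 2292: 366 days (Feb 29, 2292 is in that span).
May 26, 2292 → May 26, 2293: 365 days.
May 26, 2293 → May 26, 2294: 365 days.
May 26, 2294 → May 26, 2295: 365 days.
May 26, 2295 → May 26, 2296: 366 days (Feb 29, 2296 is in that span).
May 26, 2296 → May 26, 2297: 365 days.
May 26, 2297 → May 26, 2298: 365 days.
May 26, 2298 → May 26, 2299: 365 days.
May 26, 2299 → May 26, 2300: 365 days.
May 26, 2300 → May 26, 2301: 365 days.
May 26, 2301 → May 26, 2302: 365 days.
May 26, 2302 → May 26, 2303: 365 days.
May 26, 2303 → May 26, 2304: 366 days (Feb 29, 2304 is in that span).
May 26, 2304 → Jun 26, 2304: 31 days (May has 31).
Jun 26, 2304 → Jul 26, 2304: 30 days (June has 30).
Jul 26, 2304 → Aug 26, 2304: 31 days (July has 31).
Aug 26, 2304 → Sep 26, 2304: 31 days (August has 31).
Sep 26, 2304 → Oct 26, 2304: 30 days (September has 30).
Oct 26, 2304 → Nov 26, 2304: 31 days (October has 31).
Nov 26, 2304 → Dec 26, 2304: 30 days (November has 30).
Dec 26, 2304 → Jan 26, 2305: 31 days (December has 31).
Jan 26, 2305 → Feb 26, 2305: 31 days (January has 31).
Feb 26, 2305 → Mar 26, 2305: 28 days (February has 28).
Mar 26, 2305 → Apr 12, 2305: 17 days.
Total: 5069 days.

5069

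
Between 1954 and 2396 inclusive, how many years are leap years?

Multiples of 4 in [1954,2396]: 111.
Of those, multiples of 100: 4 (not leap unless ÷400).
Multiples of 400: 1.
Leap years = 111 − 4 + 1 = 108.

108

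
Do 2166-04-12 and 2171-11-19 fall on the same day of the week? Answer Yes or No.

From Apr 12, 2166 to Nov 19, 2171 is 2047 days.
2047 mod 7 = 3, so they are different weekdays.
(Apr 12, 2166 is a Saturday; Nov 19, 2171 is a Tuesday.)

No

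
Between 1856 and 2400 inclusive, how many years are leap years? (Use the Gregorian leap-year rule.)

Multiples of 4 in [1856,2400]: 137.
Of those, multiples of 100: 6 (not leap unless ÷400).
Multiples of 400: 2.
Leap years = 137 − 6 + 2 = 133.

133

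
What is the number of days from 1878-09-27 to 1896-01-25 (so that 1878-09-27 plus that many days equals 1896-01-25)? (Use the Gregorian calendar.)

Sep 27, 1878 → Sep 27, 1879: 365 days.
Sep 27, 1879 → Sep 27, 1880: 366 days (Feb 29, 1880 is in that span).
Sep 27, 1880 → Sep 27, 1881: 365 days.
Sep 27, 1881 → Sep 27, 1882: 365 days.
Sep 27, 1882 → Sep 27, 1883: 365 days.
Sep 27, 1883 → Sep 27, 1884: 366 days (Feb 29, 1884 is in that span).
Sep 27, 1884 → Sep 27, 1885: 365 days.
Sep 27, 1885 → Sep 27, 1886: 365 days.
Sep 27, 1886 → Sep 27, 1887: 365 days.
Sep 27, 1887 → Sep 27, 1888: 366 days (Feb 29, 1888 is in that span).
Sep 27, 1888 → Sep 27, 1889: 365 days.
Sep 27, 1889 → Sep 27, 1890: 365 days.
Sep 27, 1890 → Sep 27, 1891: 365 days.
Sep 27, 1891 → Sep 27, 1892: 366 days (Feb 29, 1892 is in that span).
Sep 27, 1892 → Sep 27, 1893: 365 days.
Sep 27, 1893 → Sep 27, 1894: 365 days.
Sep 27, 1894 → Sep 27, 1895: 365 days.
Sep 27, 1895 → Oct 27, 1895: 30 days (September has 30).
Oct 27, 1895 → Nov 27, 1895: 31 days (October has 31).
Nov 27, 1895 → Dec 27, 1895: 30 days (November has 30).
Dec 27, 1895 → Jan 25, 1896: 29 days.
Total: 6329 days.

6329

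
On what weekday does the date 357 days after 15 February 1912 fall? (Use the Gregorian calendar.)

Feb 15, 1912 is a Thursday.
357 mod 7 = 0, so 357 days after a Thursday is Thursday + 0 = Thursday.

Thursday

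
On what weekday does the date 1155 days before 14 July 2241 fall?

Jul 14, 2241 is a Wednesday.
1155 mod 7 = 0, so 1155 days before a Wednesday is Wednesday − 0 = Wednesday.

Wednesday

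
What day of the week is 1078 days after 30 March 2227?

Friday

Mar 30, 2227 is a Friday.
1078 mod 7 = 0, so 1078 days after a Friday is Friday + 0 = Friday.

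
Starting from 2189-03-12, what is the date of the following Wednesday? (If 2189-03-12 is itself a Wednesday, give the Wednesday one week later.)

March 18, 2189

Mar 12, 2189 is a Thursday.
From Thursday to the next Wednesday is 6 days.
Mar 12, 2189 + 6 = Mar 18, 2189.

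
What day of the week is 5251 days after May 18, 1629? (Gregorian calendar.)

Saturday

May 18, 1629 is a Friday.
5251 mod 7 = 1, so 5251 days after a Friday is Friday + 1 = Saturday.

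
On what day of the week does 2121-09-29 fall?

Monday

Doomsday rule: the anchor day for the 2100s is Sunday. For year 21: 21÷12 = 1 r 9, and 9÷4 = 2, so 1+9+2 = 12.
Sunday + 12 ≡ Friday — that's 2121's doomsday.
In September the doomsday date is Sep 5.
Sep 29 is 24 days after Sep 5; 24 mod 7 = 3, so Friday + 3 = Monday.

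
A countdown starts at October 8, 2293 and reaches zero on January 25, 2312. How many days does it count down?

6682

Oct 8, 2293 → Oct 8, 2294: 365 days.
Oct 8, 2294 → Oct 8, 2295: 365 days.
Oct 8, 2295 → Oct 8, 2296: 366 days (Feb 29, 2296 is in that span).
Oct 8, 2296 → Oct 8, 2297: 365 days.
Oct 8, 2297 → Oct 8, 2298: 365 days.
Oct 8, 2298 → Oct 8, 2299: 365 days.
Oct 8, 2299 → Oct 8, 2300: 365 days.
Oct 8, 2300 → Oct 8, 2301: 365 days.
Oct 8, 2301 → Oct 8, 2302: 365 days.
Oct 8, 2302 → Oct 8, 2303: 365 days.
Oct 8, 2303 → Oct 8, 2304: 366 days (Feb 29, 2304 is in that span).
Oct 8, 2304 → Oct 8, 2305: 365 days.
Oct 8, 2305 → Oct 8, 2306: 365 days.
Oct 8, 2306 → Oct 8, 2307: 365 days.
Oct 8, 2307 → Oct 8, 2308: 366 days (Feb 29, 2308 is in that span).
Oct 8, 2308 → Oct 8, 2309: 365 days.
Oct 8, 2309 → Oct 8, 2310: 365 days.
Oct 8, 2310 → Oct 8, 2311: 365 days.
Oct 8, 2311 → Nov 8, 2311: 31 days (October has 31).
Nov 8, 2311 → Dec 8, 2311: 30 days (November has 30).
Dec 8, 2311 → Jan 8, 2312: 31 days (December has 31).
Jan 8, 2312 → Jan 25, 2312: 17 days.
Total: 6682 days.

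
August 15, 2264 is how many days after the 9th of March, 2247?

Mar 9, 2247 → Mar 9, 2248: 366 days (Feb 29, 2248 is in that span).
Mar 9, 2248 → Mar 9, 2249: 365 days.
Mar 9, 2249 → Mar 9, 2250: 365 days.
Mar 9, 2250 → Mar 9, 2251: 365 days.
Mar 9, 2251 → Mar 9, 2252: 366 days (Feb 29, 2252 is in that span).
Mar 9, 2252 → Mar 9, 2253: 365 days.
Mar 9, 2253 → Mar 9, 2254: 365 days.
Mar 9, 2254 → Mar 9, 2255: 365 days.
Mar 9, 2255 → Mar 9, 2256: 366 days (Feb 29, 2256 is in that span).
Mar 9, 2256 → Mar 9, 2257: 365 days.
Mar 9, 2257 → Mar 9, 2258: 365 days.
Mar 9, 2258 → Mar 9, 2259: 365 days.
Mar 9, 2259 → Mar 9, 2260: 366 days (Feb 29, 2260 is in that span).
Mar 9, 2260 → Mar 9, 2261: 365 days.
Mar 9, 2261 → Mar 9, 2262: 365 days.
Mar 9, 2262 → Mar 9, 2263: 365 days.
Mar 9, 2263 → Mar 9, 2264: 366 days (Feb 29, 2264 is in that span).
Mar 9, 2264 → Apr 9, 2264: 31 days (March has 31).
Apr 9, 2264 → May 9, 2264: 30 days (April has 30).
May 9, 2264 → Jun 9, 2264: 31 days (May has 31).
Jun 9, 2264 → Jul 9, 2264: 30 days (June has 30).
Jul 9, 2264 → Aug 9, 2264: 31 days (July has 31).
Aug 9, 2264 → Aug 15, 2264: 6 days.
Total: 6369 days.

6369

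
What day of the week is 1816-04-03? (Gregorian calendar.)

Wednesday

Doomsday rule: the anchor day for the 1800s is Friday. For year 16: 16÷12 = 1 r 4, and 4÷4 = 1, so 1+4+1 = 6.
Friday + 6 ≡ Thursday — that's 1816's doomsday.
In April the doomsday date is Apr 4.
Apr 3 is 1 day before Apr 4; 1 mod 7 = 1, so Thursday − 1 = Wednesday.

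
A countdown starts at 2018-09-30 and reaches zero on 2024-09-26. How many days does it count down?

Sep 30, 2018 → Sep 30, 2019: 365 days.
Sep 30, 2019 → Sep 30, 2020: 366 days (Feb 29, 2020 is in that span).
Sep 30, 2020 → Sep 30, 2021: 365 days.
Sep 30, 2021 → Sep 30, 2022: 365 days.
Sep 30, 2022 → Sep 30, 2023: 365 days.
Sep 30, 2023 → Oct 30, 2023: 30 days (September has 30).
Oct 30, 2023 → Nov 30, 2023: 31 days (October has 31).
Nov 30, 2023 → Dec 30, 2023: 30 days (November has 30).
Dec 30, 2023 → Jan 30, 2024: 31 days (December has 31).
Jan 30, 2024 → Feb 29, 2024: 30 days (January has 31).
Feb 29, 2024 → Mar 29, 2024: 29 days (February has 29).
Mar 29, 2024 → Apr 29, 2024: 31 days (March has 31).
Apr 29, 2024 → May 29, 2024: 30 days (April has 30).
May 29, 2024 → Jun 29, 2024: 31 days (May has 31).
Jun 29, 2024 → Jul 29, 2024: 30 days (June has 30).
Jul 29, 2024 → Aug 29, 2024: 31 days (July has 31).
Aug 29, 2024 → Sep 26, 2024: 28 days.
Total: 2188 days.

2188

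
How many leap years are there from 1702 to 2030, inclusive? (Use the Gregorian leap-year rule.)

Multiples of 4 in [1702,2030]: 82.
Of those, multiples of 100: 3 (not leap unless ÷400).
Multiples of 400: 1.
Leap years = 82 − 3 + 1 = 80.

80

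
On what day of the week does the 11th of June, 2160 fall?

Doomsday rule: the anchor day for the 2100s is Sunday. For year 60: 60÷12 = 5 r 0, and 0÷4 = 0, so 5+0+0 = 5.
Sunday + 5 ≡ Friday — that's 2160's doomsday.
In June the doomsday date is Jun 6.
Jun 11 is 5 days after Jun 6; 5 mod 7 = 5, so Friday + 5 = Wednesday.

Wednesday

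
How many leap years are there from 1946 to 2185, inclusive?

Multiples of 4 in [1946,2185]: 60.
Of those, multiples of 100: 2 (not leap unless ÷400).
Multiples of 400: 1.
Leap years = 60 − 2 + 1 = 59.

59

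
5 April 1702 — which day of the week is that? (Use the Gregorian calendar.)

Wednesday

Doomsday rule: the anchor day for the 1700s is Sunday. For year 02: 2÷12 = 0 r 2, and 2÷4 = 0, so 0+2+0 = 2.
Sunday + 2 ≡ Tuesday — that's 1702's doomsday.
In April the doomsday date is Apr 4.
Apr 5 is 1 day after Apr 4; 1 mod 7 = 1, so Tuesday + 1 = Wednesday.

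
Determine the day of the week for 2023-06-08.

Thursday

January 1, 2023 is a Sunday.
Jan 1, 2023 → Feb 1, 2023: 31 days (January has 31).
Feb 1, 2023 → Mar 1, 2023: 28 days (February has 28).
Mar 1, 2023 → Apr 1, 2023: 31 days (March has 31).
Apr 1, 2023 → May 1, 2023: 30 days (April has 30).
May 1, 2023 → Jun 1, 2023: 31 days (May has 31).
Jun 1, 2023 → Jun 8, 2023: 7 days.
Total: 158 days.
158 mod 7 = 4, so Sunday + 4 = Thursday.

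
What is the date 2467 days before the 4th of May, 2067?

August 1, 2060

−365 (one year) → May 4, 2066 (2102 left).
−365 (one year) → May 4, 2065 (1737 left).
−365 (one year) → May 4, 2064 (1372 left).
−366 (one year; includes Feb 29, 2064) → May 4, 2063 (1006 left).
−365 (one year) → May 4, 2062 (641 left).
−365 (one year) → May 4, 2061 (276 left).
−4 → Apr 30, 2061 (end of Apr, 30 days; 272 left).
−30 → Mar 31, 2061 (end of Mar, 31 days; 242 left).
−31 → Feb 28, 2061 (end of Feb, 28 days; 211 left).
−28 → Jan 31, 2061 (end of Jan, 31 days; 183 left).
−31 → Dec 31, 2060 (end of Dec, 31 days; 152 left).
−31 → Nov 30, 2060 (end of Nov, 30 days; 121 left).
−30 → Oct 31, 2060 (end of Oct, 31 days; 91 left).
−31 → Sep 30, 2060 (end of Sep, 30 days; 60 left).
−30 → Aug 31, 2060 (end of Aug, 31 days; 30 left).
−30 → Aug 1, 2060.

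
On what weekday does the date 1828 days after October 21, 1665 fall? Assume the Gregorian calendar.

Thursday

First find the weekday of Oct 21, 1665. Doomsday rule: the anchor day for the 1600s is Tuesday. For year 65: 65÷12 = 5 r 5, and 5÷4 = 1, so 5+5+1 = 11.
Tuesday + 11 ≡ Saturday — that's 1665's doomsday.
In October the doomsday date is Oct 10.
Oct 21 is 11 days after Oct 10; 11 mod 7 = 4, so Saturday + 4 = Wednesday.
1828 mod 7 = 1, so 1828 days after a Wednesday is Wednesday + 1 = Thursday.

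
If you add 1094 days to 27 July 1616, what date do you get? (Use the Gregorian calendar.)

July 26, 1619

+365 (one year) → Jul 27, 1617 (729 left).
+365 (one year) → Jul 27, 1618 (364 left).
Jul has 31 days: +5 → Aug 1, 1618 (359 left).
Aug has 31 days: +31 → Sep 1, 1618 (328 left).
Sep has 30 days: +30 → Oct 1, 1618 (298 left).
Oct has 31 days: +31 → Nov 1, 1618 (267 left).
Nov has 30 days: +30 → Dec 1, 1618 (237 left).
Dec has 31 days: +31 → Jan 1, 1619 (206 left).
Jan has 31 days: +31 → Feb 1, 1619 (175 left).
Feb has 28 days: +28 → Mar 1, 1619 (147 left).
Mar has 31 days: +31 → Apr 1, 1619 (116 left).
Apr has 30 days: +30 → May 1, 1619 (86 left).
May has 31 days: +31 → Jun 1, 1619 (55 left).
Jun has 30 days: +30 → Jul 1, 1619 (25 left).
+25 → Jul 26, 1619.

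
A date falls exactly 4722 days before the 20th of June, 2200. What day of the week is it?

Monday

Jun 20, 2200 is a Friday.
4722 mod 7 = 4, so 4722 days before a Friday is Friday − 4 = Monday.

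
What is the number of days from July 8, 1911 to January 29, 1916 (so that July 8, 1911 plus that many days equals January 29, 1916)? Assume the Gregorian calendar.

Jul 8, 1911 → Jul 8, 1912: 366 days (Feb 29, 1912 is in that span).
Jul 8, 1912 → Jul 8, 1913: 365 days.
Jul 8, 1913 → Jul 8, 1914: 365 days.
Jul 8, 1914 → Jul 8, 1915: 365 days.
Jul 8, 1915 → Aug 8, 1915: 31 days (July has 31).
Aug 8, 1915 → Sep 8, 1915: 31 days (August has 31).
Sep 8, 1915 → Oct 8, 1915: 30 days (September has 30).
Oct 8, 1915 → Nov 8, 1915: 31 days (October has 31).
Nov 8, 1915 → Dec 8, 1915: 30 days (November has 30).
Dec 8, 1915 → Jan 8, 1916: 31 days (December has 31).
Jan 8, 1916 → Jan 29, 1916: 21 days.
Total: 1666 days.

1666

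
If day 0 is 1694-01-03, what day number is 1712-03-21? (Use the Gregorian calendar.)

Jan 3, 1694 → Jan 3, 1695: 365 days.
Jan 3, 1695 → Jan 3, 1696: 365 days.
Jan 3, 1696 → Jan 3, 1697: 366 days (Feb 29, 1696 is in that span).
Jan 3, 1697 → Jan 3, 1698: 365 days.
Jan 3, 1698 → Jan 3, 1699: 365 days.
Jan 3, 1699 → Jan 3, 1700: 365 days.
Jan 3, 1700 → Jan 3, 1701: 365 days.
Jan 3, 1701 → Jan 3, 1702: 365 days.
Jan 3, 1702 → Jan 3, 1703: 365 days.
Jan 3, 1703 → Jan 3, 1704: 365 days.
Jan 3, 1704 → Jan 3, 1705: 366 days (Feb 29, 1704 is in that span).
Jan 3, 1705 → Jan 3, 1706: 365 days.
Jan 3, 1706 → Jan 3, 1707: 365 days.
Jan 3, 1707 → Jan 3, 1708: 365 days.
Jan 3, 1708 → Jan 3, 1709: 366 days (Feb 29, 1708 is in that span).
Jan 3, 1709 → Jan 3, 1710: 365 days.
Jan 3, 1710 → Jan 3, 1711: 365 days.
Jan 3, 1711 → Jan 3, 1712: 365 days.
Jan 3, 1712 → Feb 3, 1712: 31 days (January has 31).
Feb 3, 1712 → Mar 3, 1712: 29 days (February has 29).
Mar 3, 1712 → Mar 21, 1712: 18 days.
Total: 6651 days.

6651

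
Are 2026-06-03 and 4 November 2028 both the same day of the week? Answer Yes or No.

No

From Jun 3, 2026 to Nov 4, 2028 is 885 days.
885 mod 7 = 3, so they are different weekdays.
(Jun 3, 2026 is a Wednesday; Nov 4, 2028 is a Saturday.)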